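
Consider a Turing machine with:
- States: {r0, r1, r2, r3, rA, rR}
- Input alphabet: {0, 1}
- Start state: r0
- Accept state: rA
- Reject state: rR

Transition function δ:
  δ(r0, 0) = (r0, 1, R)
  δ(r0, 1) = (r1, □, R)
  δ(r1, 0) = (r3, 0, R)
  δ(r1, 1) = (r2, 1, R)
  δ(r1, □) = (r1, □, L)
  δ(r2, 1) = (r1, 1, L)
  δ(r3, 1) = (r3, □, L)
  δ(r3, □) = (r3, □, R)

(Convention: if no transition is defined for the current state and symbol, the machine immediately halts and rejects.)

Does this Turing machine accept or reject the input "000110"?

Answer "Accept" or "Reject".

Execution trace:
Initial: [r0]000110
Step 1: δ(r0, 0) = (r0, 1, R) → 1[r0]00110
Step 2: δ(r0, 0) = (r0, 1, R) → 11[r0]0110
Step 3: δ(r0, 0) = (r0, 1, R) → 111[r0]110
Step 4: δ(r0, 1) = (r1, □, R) → 111□[r1]10
Step 5: δ(r1, 1) = (r2, 1, R) → 111□1[r2]0

No transition is defined for δ(r2, 0). By convention the machine halts and rejects.

Answer: Reject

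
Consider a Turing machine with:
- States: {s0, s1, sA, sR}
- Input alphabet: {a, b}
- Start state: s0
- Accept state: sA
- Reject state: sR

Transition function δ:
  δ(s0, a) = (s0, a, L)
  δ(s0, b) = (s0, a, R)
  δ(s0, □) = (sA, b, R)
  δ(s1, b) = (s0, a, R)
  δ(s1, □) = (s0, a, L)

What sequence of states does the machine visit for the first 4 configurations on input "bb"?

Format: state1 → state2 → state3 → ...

Execution trace:
Initial: [s0]bb
Step 1: δ(s0, b) = (s0, a, R) → a[s0]b
Step 2: δ(s0, b) = (s0, a, R) → aa[s0]□
Step 3: δ(s0, □) = (sA, b, R) → aab[sA]□

The machine reaches the accept state sA and halts.

State sequence: s0 → s0 → s0 → sA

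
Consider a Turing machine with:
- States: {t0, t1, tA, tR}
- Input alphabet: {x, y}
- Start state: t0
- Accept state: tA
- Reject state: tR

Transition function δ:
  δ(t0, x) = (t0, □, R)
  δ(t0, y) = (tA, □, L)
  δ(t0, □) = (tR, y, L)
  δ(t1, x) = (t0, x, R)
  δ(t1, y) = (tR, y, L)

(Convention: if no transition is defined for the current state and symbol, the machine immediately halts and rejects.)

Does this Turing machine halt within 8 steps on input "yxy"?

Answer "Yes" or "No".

Execution trace:
Initial: [t0]yxy
Step 1: δ(t0, y) = (tA, □, L) → [tA]□□xy

The machine reaches the accept state tA and halts.
The machine halted after 1 step (within the 8-step bound).

Answer: Yes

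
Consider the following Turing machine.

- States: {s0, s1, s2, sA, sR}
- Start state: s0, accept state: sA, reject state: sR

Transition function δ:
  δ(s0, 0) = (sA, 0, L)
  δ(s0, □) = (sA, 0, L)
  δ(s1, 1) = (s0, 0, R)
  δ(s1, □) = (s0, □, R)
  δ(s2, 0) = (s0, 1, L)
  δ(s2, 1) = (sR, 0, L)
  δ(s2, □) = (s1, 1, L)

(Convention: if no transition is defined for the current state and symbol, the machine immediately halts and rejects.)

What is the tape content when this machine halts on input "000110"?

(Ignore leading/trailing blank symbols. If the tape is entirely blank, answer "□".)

Execution trace:
Initial: [s0]000110
Step 1: δ(s0, 0) = (sA, 0, L) → [sA]□000110

The machine reaches the accept state sA and halts.

Final tape (ignoring leading/trailing blanks): 000110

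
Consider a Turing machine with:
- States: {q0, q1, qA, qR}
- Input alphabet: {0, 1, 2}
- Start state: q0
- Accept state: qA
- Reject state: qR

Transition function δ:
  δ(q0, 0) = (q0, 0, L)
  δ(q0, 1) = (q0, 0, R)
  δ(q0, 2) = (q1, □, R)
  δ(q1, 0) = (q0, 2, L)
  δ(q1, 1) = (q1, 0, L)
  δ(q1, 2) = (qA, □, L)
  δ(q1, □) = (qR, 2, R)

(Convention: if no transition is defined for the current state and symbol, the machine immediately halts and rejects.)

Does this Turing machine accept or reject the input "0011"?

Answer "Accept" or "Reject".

Execution trace:
Initial: [q0]0011
Step 1: δ(q0, 0) = (q0, 0, L) → [q0]□0011

No transition is defined for δ(q0, □). By convention the machine halts and rejects.

Answer: Reject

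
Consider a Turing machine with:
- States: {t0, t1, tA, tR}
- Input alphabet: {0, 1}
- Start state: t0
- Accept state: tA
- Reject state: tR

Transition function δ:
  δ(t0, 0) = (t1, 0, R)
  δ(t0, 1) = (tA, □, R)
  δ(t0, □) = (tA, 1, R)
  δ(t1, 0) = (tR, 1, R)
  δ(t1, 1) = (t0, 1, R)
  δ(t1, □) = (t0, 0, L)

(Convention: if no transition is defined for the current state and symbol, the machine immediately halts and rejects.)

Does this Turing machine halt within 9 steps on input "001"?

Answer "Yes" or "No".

Execution trace:
Initial: [t0]001
Step 1: δ(t0, 0) = (t1, 0, R) → 0[t1]01
Step 2: δ(t1, 0) = (tR, 1, R) → 01[tR]1

The machine reaches the reject state tR and halts.
The machine halted after 2 steps (within the 9-step bound).

Answer: Yes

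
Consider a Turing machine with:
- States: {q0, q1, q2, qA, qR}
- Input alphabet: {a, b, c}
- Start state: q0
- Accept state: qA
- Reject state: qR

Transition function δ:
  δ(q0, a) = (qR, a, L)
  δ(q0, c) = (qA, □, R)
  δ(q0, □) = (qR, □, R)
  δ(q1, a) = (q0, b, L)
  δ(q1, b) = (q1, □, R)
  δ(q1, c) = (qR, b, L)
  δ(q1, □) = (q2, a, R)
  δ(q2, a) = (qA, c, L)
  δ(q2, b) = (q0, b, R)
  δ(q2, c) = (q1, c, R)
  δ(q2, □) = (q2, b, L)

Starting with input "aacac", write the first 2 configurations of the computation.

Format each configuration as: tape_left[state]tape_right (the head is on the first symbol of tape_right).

Transitions applied:
Step 1: δ(q0, a) = (qR, a, L)

The first 2 configurations are:
[q0]aacac ⊢ [qR]□aacac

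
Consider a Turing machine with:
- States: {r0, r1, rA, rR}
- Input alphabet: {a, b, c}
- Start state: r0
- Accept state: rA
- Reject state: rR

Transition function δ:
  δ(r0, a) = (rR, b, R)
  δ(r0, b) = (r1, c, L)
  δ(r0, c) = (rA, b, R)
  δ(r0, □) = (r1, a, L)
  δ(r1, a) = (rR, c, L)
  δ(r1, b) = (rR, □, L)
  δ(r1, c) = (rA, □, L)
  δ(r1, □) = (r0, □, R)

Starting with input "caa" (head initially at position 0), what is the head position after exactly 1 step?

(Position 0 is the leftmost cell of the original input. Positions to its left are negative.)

Execution trace (head position shown):
Step 0: [r0]caa  (head at position 0)
Step 1: move right → b[rA]aa  (head at position 1)

After 1 step, the head is at position 1.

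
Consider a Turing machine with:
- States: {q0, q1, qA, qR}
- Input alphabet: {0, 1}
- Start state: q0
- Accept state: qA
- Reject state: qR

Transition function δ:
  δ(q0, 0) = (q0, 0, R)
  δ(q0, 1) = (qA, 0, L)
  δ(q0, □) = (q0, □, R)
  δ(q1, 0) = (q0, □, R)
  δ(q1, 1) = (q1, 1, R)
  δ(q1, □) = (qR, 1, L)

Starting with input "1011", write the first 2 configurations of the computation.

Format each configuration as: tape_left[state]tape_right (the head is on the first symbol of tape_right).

Transitions applied:
Step 1: δ(q0, 1) = (qA, 0, L)

The first 2 configurations are:
[q0]1011 ⊢ [qA]□0011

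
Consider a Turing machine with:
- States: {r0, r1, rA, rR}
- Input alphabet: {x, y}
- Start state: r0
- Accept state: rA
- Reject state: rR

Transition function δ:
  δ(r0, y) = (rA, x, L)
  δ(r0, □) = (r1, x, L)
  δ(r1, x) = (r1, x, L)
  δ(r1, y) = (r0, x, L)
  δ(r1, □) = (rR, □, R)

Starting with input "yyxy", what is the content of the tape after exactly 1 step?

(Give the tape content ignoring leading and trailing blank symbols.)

Execution trace:
Initial: [r0]yyxy
Step 1: δ(r0, y) = (rA, x, L) → [rA]□xyxy

The machine reaches the accept state rA and halts.

After 1 step, the tape (ignoring leading/trailing blanks) is: xyxy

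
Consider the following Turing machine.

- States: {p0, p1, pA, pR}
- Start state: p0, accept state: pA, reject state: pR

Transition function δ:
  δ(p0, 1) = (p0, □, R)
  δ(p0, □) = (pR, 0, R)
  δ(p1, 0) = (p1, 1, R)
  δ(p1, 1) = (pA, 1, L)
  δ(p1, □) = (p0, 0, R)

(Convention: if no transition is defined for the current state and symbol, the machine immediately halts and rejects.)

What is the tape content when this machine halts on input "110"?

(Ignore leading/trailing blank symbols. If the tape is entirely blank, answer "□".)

Execution trace:
Initial: [p0]110
Step 1: δ(p0, 1) = (p0, □, R) → □[p0]10
Step 2: δ(p0, 1) = (p0, □, R) → □□[p0]0

No transition is defined for δ(p0, 0). By convention the machine halts and rejects.

Final tape (ignoring leading/trailing blanks): 0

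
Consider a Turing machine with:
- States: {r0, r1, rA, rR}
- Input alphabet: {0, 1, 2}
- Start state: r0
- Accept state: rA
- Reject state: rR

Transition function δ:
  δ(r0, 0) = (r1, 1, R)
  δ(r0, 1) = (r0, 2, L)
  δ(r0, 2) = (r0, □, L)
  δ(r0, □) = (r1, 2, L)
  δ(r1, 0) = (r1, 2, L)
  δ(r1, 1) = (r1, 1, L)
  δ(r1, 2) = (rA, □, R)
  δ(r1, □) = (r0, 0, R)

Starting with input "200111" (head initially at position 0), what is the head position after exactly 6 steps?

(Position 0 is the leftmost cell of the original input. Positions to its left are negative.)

Execution trace (head position shown):
Step 0: [r0]200111  (head at position 0)
Step 1: move left → [r0]□□00111  (head at position -1)
Step 2: move left → [r1]□2□00111  (head at position -2)
Step 3: move right → 0[r0]2□00111  (head at position -1)
Step 4: move left → [r0]0□□00111  (head at position -2)
Step 5: move right → 1[r1]□□00111  (head at position -1)
Step 6: move right → 10[r0]□00111  (head at position 0)

After 6 steps, the head is at position 0.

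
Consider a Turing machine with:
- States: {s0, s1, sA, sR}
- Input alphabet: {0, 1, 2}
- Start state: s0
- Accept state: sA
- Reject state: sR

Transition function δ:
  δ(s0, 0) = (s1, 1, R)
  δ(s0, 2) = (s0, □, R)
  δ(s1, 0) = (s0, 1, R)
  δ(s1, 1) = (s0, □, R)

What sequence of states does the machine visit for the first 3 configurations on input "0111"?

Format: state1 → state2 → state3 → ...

Execution trace:
Initial: [s0]0111
Step 1: δ(s0, 0) = (s1, 1, R) → 1[s1]111
Step 2: δ(s1, 1) = (s0, □, R) → 1□[s0]11

No transition is defined for δ(s0, 1). By convention the machine halts and rejects.

State sequence: s0 → s1 → s0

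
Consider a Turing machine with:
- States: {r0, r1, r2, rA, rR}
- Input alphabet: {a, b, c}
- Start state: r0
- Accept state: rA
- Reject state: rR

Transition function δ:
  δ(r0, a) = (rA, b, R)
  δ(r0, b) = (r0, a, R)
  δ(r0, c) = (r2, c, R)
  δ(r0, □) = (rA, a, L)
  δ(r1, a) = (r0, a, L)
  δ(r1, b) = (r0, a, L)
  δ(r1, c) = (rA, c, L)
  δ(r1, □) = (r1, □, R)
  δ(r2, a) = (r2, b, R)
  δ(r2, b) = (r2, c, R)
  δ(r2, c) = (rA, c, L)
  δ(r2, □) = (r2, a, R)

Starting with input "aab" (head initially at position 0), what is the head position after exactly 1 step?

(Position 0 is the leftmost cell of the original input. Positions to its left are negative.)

Execution trace (head position shown):
Step 0: [r0]aab  (head at position 0)
Step 1: move right → b[rA]ab  (head at position 1)

After 1 step, the head is at position 1.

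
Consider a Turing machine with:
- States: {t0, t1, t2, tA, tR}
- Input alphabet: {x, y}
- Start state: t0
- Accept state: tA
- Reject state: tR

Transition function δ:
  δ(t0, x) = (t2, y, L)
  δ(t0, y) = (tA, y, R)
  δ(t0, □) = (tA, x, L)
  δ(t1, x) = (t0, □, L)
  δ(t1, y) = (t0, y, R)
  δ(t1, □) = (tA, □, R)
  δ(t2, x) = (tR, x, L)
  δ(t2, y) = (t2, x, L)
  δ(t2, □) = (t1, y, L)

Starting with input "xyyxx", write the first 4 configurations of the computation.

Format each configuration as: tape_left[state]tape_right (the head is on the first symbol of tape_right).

Transitions applied:
Step 1: δ(t0, x) = (t2, y, L)
Step 2: δ(t2, □) = (t1, y, L)
Step 3: δ(t1, □) = (tA, □, R)

The first 4 configurations are:
[t0]xyyxx ⊢ [t2]□yyyxx ⊢ [t1]□yyyyxx ⊢ □[tA]yyyyxx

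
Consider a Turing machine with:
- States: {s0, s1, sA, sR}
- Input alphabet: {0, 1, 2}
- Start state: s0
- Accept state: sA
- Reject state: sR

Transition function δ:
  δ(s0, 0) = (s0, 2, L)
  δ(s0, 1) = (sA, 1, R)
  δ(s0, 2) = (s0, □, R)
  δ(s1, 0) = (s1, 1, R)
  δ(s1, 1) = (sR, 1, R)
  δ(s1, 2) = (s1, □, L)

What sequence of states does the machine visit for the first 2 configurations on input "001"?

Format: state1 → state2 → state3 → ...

Execution trace:
Initial: [s0]001
Step 1: δ(s0, 0) = (s0, 2, L) → [s0]□201

No transition is defined for δ(s0, □). By convention the machine halts and rejects.

State sequence: s0 → s0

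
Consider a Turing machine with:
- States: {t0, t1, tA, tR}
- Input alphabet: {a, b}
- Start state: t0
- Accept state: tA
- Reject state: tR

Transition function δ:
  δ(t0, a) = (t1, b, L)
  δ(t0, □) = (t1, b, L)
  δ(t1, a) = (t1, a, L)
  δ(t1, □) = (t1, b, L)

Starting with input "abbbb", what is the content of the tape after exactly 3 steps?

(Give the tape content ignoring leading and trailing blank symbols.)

Execution trace:
Initial: [t0]abbbb
Step 1: δ(t0, a) = (t1, b, L) → [t1]□bbbbb
Step 2: δ(t1, □) = (t1, b, L) → [t1]□bbbbbb
Step 3: δ(t1, □) = (t1, b, L) → [t1]□bbbbbbb

After 3 steps, the tape (ignoring leading/trailing blanks) is: bbbbbbb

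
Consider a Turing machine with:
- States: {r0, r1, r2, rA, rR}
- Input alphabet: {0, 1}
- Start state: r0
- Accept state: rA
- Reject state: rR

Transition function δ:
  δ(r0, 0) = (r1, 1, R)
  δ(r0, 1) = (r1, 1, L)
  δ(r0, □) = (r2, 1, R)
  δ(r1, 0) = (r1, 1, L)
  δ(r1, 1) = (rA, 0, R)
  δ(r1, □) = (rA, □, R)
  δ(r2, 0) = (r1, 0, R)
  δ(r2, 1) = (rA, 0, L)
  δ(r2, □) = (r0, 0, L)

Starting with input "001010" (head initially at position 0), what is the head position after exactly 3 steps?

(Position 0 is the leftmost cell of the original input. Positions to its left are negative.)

Execution trace (head position shown):
Step 0: [r0]001010  (head at position 0)
Step 1: move right → 1[r1]01010  (head at position 1)
Step 2: move left → [r1]111010  (head at position 0)
Step 3: move right → 0[rA]11010  (head at position 1)

After 3 steps, the head is at position 1.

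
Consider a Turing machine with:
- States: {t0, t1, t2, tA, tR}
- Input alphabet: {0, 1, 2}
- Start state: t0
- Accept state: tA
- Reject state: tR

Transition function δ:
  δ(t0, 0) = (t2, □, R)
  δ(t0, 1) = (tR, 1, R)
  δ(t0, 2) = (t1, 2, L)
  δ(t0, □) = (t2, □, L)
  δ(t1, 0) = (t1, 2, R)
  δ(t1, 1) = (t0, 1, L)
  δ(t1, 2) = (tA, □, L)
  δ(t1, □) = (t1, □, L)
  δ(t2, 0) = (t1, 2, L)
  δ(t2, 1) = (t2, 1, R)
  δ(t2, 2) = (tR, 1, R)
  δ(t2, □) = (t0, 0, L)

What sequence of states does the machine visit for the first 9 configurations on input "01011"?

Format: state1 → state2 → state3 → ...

Execution trace:
Initial: [t0]01011
Step 1: δ(t0, 0) = (t2, □, R) → □[t2]1011
Step 2: δ(t2, 1) = (t2, 1, R) → □1[t2]011
Step 3: δ(t2, 0) = (t1, 2, L) → □[t1]1211
Step 4: δ(t1, 1) = (t0, 1, L) → [t0]□1211
Step 5: δ(t0, □) = (t2, □, L) → [t2]□□1211
Step 6: δ(t2, □) = (t0, 0, L) → [t0]□0□1211
Step 7: δ(t0, □) = (t2, □, L) → [t2]□□0□1211
Step 8: δ(t2, □) = (t0, 0, L) → [t0]□0□0□1211

State sequence: t0 → t2 → t2 → t1 → t0 → t2 → t0 → t2 → t0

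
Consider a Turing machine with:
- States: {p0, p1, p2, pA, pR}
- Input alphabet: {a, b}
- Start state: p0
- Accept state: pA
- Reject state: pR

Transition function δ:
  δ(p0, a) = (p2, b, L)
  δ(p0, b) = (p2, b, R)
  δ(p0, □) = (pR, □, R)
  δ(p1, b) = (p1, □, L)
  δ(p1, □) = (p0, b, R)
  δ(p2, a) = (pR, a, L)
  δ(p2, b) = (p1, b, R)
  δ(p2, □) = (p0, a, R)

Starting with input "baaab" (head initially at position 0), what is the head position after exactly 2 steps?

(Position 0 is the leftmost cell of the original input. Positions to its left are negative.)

Execution trace (head position shown):
Step 0: [p0]baaab  (head at position 0)
Step 1: move right → b[p2]aaab  (head at position 1)
Step 2: move left → [pR]baaab  (head at position 0)

After 2 steps, the head is at position 0.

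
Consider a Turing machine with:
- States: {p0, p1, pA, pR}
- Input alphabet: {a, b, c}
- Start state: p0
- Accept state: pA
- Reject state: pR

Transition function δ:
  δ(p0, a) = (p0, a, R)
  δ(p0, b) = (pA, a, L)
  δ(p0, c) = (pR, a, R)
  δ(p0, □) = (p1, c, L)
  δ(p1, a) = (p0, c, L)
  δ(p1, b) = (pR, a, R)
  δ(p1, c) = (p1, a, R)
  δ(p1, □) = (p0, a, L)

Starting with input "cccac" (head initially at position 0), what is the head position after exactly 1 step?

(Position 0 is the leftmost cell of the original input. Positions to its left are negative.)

Execution trace (head position shown):
Step 0: [p0]cccac  (head at position 0)
Step 1: move right → a[pR]ccac  (head at position 1)

After 1 step, the head is at position 1.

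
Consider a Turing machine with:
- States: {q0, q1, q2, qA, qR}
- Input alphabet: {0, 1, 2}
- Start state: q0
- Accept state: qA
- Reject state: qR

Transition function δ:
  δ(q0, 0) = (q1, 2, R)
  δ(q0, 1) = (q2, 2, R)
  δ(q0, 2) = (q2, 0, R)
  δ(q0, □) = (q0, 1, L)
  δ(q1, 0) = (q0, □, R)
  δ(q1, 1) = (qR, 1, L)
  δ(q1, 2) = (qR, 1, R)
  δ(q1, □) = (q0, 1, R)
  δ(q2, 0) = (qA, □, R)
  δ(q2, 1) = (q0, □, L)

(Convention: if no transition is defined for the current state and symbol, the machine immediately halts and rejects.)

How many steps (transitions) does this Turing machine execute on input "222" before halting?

Execution trace:
Initial: [q0]222
Step 1: δ(q0, 2) = (q2, 0, R) → 0[q2]22

No transition is defined for δ(q2, 2). By convention the machine halts and rejects.

The machine executed 1 step before halting.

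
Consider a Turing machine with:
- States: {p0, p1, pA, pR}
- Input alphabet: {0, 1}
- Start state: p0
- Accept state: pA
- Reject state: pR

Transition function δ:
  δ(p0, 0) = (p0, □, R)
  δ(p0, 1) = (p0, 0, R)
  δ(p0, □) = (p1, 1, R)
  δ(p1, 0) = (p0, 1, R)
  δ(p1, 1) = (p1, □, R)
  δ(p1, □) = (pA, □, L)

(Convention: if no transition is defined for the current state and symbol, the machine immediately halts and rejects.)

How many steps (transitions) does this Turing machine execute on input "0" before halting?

Execution trace:
Initial: [p0]0
Step 1: δ(p0, 0) = (p0, □, R) → □[p0]□
Step 2: δ(p0, □) = (p1, 1, R) → □1[p1]□
Step 3: δ(p1, □) = (pA, □, L) → □[pA]1□

The machine reaches the accept state pA and halts.

The machine executed 3 steps before halting.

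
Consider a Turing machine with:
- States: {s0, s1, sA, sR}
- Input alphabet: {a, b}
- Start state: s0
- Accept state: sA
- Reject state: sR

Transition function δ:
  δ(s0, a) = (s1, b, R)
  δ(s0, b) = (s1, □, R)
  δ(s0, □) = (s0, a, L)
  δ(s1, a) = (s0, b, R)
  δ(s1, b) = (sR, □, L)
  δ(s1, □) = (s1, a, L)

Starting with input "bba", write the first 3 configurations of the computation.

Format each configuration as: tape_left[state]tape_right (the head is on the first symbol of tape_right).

Transitions applied:
Step 1: δ(s0, b) = (s1, □, R)
Step 2: δ(s1, b) = (sR, □, L)

The first 3 configurations are:
[s0]bba ⊢ □[s1]ba ⊢ [sR]□□a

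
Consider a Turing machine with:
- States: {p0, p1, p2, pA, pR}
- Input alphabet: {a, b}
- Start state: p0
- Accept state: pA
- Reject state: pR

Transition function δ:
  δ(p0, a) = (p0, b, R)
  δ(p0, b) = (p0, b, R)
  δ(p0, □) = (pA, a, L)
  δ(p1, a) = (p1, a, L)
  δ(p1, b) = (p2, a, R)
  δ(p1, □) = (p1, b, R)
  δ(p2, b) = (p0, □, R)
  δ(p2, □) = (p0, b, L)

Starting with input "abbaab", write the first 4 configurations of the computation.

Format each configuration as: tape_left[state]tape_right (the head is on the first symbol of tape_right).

Transitions applied:
Step 1: δ(p0, a) = (p0, b, R)
Step 2: δ(p0, b) = (p0, b, R)
Step 3: δ(p0, b) = (p0, b, R)

The first 4 configurations are:
[p0]abbaab ⊢ b[p0]bbaab ⊢ bb[p0]baab ⊢ bbb[p0]aab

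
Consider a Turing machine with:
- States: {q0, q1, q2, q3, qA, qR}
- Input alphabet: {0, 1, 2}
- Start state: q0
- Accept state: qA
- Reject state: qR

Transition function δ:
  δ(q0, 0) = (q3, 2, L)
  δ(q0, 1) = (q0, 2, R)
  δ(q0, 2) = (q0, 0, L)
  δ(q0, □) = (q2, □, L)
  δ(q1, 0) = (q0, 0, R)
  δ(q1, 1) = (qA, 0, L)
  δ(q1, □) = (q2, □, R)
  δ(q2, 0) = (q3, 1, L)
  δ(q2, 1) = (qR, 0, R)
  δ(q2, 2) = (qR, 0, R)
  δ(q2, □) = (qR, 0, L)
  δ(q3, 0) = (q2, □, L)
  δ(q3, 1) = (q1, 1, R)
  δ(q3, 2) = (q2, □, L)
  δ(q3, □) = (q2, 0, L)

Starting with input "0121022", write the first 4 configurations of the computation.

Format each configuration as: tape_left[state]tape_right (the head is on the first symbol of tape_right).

Transitions applied:
Step 1: δ(q0, 0) = (q3, 2, L)
Step 2: δ(q3, □) = (q2, 0, L)
Step 3: δ(q2, □) = (qR, 0, L)

The first 4 configurations are:
[q0]0121022 ⊢ [q3]□2121022 ⊢ [q2]□02121022 ⊢ [qR]□002121022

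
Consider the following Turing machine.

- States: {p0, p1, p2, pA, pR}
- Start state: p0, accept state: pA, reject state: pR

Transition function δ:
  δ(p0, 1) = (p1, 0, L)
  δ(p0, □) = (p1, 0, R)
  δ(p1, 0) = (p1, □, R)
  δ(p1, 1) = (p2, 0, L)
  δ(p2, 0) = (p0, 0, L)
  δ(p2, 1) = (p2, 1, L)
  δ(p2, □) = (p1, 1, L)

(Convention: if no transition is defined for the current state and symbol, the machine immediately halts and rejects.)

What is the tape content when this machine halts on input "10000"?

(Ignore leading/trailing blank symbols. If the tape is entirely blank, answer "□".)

Execution trace:
Initial: [p0]10000
Step 1: δ(p0, 1) = (p1, 0, L) → [p1]□00000

No transition is defined for δ(p1, □). By convention the machine halts and rejects.

Final tape (ignoring leading/trailing blanks): 00000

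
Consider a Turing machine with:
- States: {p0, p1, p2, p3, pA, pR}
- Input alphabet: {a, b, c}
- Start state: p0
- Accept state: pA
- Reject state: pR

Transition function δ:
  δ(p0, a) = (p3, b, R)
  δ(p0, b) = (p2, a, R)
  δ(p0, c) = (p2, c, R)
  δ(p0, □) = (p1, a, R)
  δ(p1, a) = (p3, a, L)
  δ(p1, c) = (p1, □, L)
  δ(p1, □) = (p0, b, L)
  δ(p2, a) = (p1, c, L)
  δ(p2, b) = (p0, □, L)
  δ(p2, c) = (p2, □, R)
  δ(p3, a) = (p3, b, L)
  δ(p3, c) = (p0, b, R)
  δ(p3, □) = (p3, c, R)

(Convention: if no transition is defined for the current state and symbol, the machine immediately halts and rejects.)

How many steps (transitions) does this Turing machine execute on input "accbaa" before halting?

Execution trace:
Initial: [p0]accbaa
Step 1: δ(p0, a) = (p3, b, R) → b[p3]ccbaa
Step 2: δ(p3, c) = (p0, b, R) → bb[p0]cbaa
Step 3: δ(p0, c) = (p2, c, R) → bbc[p2]baa
Step 4: δ(p2, b) = (p0, □, L) → bb[p0]c□aa
Step 5: δ(p0, c) = (p2, c, R) → bbc[p2]□aa

No transition is defined for δ(p2, □). By convention the machine halts and rejects.

The machine executed 5 steps before halting.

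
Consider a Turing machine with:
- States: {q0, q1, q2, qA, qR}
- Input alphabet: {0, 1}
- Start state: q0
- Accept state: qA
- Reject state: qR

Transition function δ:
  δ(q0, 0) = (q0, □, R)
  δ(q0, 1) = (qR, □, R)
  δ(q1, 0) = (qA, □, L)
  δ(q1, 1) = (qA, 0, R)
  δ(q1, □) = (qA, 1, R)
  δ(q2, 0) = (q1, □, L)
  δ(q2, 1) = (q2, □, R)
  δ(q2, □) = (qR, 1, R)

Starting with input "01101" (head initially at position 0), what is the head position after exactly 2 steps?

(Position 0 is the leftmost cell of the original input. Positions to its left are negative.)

Execution trace (head position shown):
Step 0: [q0]01101  (head at position 0)
Step 1: move right → □[q0]1101  (head at position 1)
Step 2: move right → □□[qR]101  (head at position 2)

After 2 steps, the head is at position 2.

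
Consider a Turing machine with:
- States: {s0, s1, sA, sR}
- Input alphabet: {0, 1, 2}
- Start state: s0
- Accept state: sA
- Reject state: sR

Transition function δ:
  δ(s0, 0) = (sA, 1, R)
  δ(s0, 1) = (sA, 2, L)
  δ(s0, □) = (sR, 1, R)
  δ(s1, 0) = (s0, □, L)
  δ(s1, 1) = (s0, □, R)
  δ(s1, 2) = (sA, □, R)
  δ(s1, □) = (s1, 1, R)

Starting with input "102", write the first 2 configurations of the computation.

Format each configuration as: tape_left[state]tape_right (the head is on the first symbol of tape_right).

Transitions applied:
Step 1: δ(s0, 1) = (sA, 2, L)

The first 2 configurations are:
[s0]102 ⊢ [sA]□202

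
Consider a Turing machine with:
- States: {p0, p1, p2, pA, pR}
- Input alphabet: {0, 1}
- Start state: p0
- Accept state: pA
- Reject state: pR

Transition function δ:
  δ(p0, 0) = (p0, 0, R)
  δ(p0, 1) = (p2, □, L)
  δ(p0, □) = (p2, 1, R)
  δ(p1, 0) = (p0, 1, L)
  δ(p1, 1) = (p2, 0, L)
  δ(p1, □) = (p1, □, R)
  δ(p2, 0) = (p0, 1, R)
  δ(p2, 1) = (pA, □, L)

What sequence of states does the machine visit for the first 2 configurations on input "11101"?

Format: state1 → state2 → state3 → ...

Execution trace:
Initial: [p0]11101
Step 1: δ(p0, 1) = (p2, □, L) → [p2]□□1101

No transition is defined for δ(p2, □). By convention the machine halts and rejects.

State sequence: p0 → p2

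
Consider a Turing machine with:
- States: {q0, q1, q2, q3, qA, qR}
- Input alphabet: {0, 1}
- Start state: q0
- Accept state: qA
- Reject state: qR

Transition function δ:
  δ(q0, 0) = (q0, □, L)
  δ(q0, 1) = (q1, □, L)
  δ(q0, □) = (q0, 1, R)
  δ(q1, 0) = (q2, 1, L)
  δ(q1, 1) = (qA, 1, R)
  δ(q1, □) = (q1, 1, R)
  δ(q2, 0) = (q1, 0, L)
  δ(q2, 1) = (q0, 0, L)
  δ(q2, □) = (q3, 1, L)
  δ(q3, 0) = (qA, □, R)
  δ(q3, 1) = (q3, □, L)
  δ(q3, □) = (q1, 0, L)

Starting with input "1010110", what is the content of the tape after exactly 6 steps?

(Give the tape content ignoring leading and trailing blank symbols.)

Execution trace:
Initial: [q0]1010110
Step 1: δ(q0, 1) = (q1, □, L) → [q1]□□010110
Step 2: δ(q1, □) = (q1, 1, R) → 1[q1]□010110
Step 3: δ(q1, □) = (q1, 1, R) → 11[q1]010110
Step 4: δ(q1, 0) = (q2, 1, L) → 1[q2]1110110
Step 5: δ(q2, 1) = (q0, 0, L) → [q0]10110110
Step 6: δ(q0, 1) = (q1, □, L) → [q1]□□0110110

After 6 steps, the tape (ignoring leading/trailing blanks) is: 0110110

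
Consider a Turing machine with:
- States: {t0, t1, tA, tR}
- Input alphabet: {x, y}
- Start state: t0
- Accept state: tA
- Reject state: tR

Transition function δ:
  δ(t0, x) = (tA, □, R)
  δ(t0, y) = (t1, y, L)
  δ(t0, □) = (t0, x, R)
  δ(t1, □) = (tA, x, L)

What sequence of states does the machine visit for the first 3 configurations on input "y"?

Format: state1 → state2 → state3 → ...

Execution trace:
Initial: [t0]y
Step 1: δ(t0, y) = (t1, y, L) → [t1]□y
Step 2: δ(t1, □) = (tA, x, L) → [tA]□xy

The machine reaches the accept state tA and halts.

State sequence: t0 → t1 → tA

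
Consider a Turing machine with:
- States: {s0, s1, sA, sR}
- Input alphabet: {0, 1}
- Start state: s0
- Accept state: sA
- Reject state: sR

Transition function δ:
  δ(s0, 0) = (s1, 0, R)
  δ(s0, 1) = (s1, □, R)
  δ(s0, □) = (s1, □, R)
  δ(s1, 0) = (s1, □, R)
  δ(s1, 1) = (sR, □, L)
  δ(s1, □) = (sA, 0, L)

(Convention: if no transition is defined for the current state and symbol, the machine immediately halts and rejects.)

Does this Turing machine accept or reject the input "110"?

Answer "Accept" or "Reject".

Execution trace:
Initial: [s0]110
Step 1: δ(s0, 1) = (s1, □, R) → □[s1]10
Step 2: δ(s1, 1) = (sR, □, L) → [sR]□□0

The machine reaches the reject state sR and halts.

Answer: Reject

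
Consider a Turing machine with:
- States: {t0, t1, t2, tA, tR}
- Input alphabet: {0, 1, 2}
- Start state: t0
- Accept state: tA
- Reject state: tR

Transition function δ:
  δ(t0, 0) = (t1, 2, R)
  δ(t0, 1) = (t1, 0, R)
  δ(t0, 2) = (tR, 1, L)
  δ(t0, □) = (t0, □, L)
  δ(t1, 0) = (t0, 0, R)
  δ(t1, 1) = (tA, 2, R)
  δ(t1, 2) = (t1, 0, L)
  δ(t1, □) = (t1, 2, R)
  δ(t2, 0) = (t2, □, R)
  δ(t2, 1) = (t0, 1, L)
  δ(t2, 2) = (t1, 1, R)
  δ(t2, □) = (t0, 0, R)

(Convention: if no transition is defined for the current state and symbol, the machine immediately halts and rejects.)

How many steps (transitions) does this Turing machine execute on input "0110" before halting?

Execution trace:
Initial: [t0]0110
Step 1: δ(t0, 0) = (t1, 2, R) → 2[t1]110
Step 2: δ(t1, 1) = (tA, 2, R) → 22[tA]10

The machine reaches the accept state tA and halts.

The machine executed 2 steps before halting.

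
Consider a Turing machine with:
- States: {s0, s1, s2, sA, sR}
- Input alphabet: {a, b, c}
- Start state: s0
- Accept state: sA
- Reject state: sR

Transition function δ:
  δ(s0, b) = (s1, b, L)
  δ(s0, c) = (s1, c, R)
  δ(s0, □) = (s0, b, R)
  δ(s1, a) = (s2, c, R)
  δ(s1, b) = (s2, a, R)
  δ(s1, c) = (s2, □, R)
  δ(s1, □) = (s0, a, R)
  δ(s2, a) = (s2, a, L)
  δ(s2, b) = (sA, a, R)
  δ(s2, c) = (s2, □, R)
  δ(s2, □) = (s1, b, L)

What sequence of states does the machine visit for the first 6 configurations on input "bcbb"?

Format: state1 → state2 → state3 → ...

Execution trace:
Initial: [s0]bcbb
Step 1: δ(s0, b) = (s1, b, L) → [s1]□bcbb
Step 2: δ(s1, □) = (s0, a, R) → a[s0]bcbb
Step 3: δ(s0, b) = (s1, b, L) → [s1]abcbb
Step 4: δ(s1, a) = (s2, c, R) → c[s2]bcbb
Step 5: δ(s2, b) = (sA, a, R) → ca[sA]cbb

The machine reaches the accept state sA and halts.

State sequence: s0 → s1 → s0 → s1 → s2 → sA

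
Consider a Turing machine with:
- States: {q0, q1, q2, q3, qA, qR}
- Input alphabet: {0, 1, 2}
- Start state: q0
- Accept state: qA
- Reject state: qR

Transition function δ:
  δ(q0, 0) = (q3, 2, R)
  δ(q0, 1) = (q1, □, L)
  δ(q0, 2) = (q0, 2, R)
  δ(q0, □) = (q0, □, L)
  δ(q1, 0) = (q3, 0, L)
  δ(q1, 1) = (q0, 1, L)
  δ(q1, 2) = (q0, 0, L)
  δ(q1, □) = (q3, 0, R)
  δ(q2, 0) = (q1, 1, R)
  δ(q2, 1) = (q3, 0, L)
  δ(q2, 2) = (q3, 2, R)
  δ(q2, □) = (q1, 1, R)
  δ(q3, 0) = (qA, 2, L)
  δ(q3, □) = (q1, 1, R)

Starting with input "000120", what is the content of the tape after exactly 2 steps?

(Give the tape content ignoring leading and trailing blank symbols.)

Execution trace:
Initial: [q0]000120
Step 1: δ(q0, 0) = (q3, 2, R) → 2[q3]00120
Step 2: δ(q3, 0) = (qA, 2, L) → [qA]220120

The machine reaches the accept state qA and halts.

After 2 steps, the tape (ignoring leading/trailing blanks) is: 220120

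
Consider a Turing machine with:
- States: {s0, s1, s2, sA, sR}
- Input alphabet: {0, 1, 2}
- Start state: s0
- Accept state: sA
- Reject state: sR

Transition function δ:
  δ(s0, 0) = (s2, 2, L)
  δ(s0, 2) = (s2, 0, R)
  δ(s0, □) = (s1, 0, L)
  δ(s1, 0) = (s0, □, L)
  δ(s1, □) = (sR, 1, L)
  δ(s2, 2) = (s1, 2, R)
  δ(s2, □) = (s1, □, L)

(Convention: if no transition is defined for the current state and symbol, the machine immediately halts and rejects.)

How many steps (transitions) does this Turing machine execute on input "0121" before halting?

Execution trace:
Initial: [s0]0121
Step 1: δ(s0, 0) = (s2, 2, L) → [s2]□2121
Step 2: δ(s2, □) = (s1, □, L) → [s1]□□2121
Step 3: δ(s1, □) = (sR, 1, L) → [sR]□1□2121

The machine reaches the reject state sR and halts.

The machine executed 3 steps before halting.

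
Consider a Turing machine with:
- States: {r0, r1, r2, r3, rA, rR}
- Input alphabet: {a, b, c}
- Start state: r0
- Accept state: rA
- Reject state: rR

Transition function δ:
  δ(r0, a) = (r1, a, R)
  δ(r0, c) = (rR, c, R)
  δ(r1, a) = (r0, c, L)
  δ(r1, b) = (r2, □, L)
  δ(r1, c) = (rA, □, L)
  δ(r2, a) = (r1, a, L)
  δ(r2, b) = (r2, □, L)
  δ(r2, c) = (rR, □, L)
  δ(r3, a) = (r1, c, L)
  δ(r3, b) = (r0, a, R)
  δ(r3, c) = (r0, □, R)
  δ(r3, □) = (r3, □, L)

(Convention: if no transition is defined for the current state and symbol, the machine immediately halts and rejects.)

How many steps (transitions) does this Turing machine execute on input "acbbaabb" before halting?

Execution trace:
Initial: [r0]acbbaabb
Step 1: δ(r0, a) = (r1, a, R) → a[r1]cbbaabb
Step 2: δ(r1, c) = (rA, □, L) → [rA]a□bbaabb

The machine reaches the accept state rA and halts.

The machine executed 2 steps before halting.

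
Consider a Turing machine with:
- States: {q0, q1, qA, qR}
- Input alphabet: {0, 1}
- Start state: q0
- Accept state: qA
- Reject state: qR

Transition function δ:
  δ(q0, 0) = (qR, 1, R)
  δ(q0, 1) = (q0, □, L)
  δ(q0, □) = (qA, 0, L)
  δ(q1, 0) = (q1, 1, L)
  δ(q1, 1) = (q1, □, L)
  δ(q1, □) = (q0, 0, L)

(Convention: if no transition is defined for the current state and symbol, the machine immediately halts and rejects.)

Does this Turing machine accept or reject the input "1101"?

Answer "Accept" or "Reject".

Execution trace:
Initial: [q0]1101
Step 1: δ(q0, 1) = (q0, □, L) → [q0]□□101
Step 2: δ(q0, □) = (qA, 0, L) → [qA]□0□101

The machine reaches the accept state qA and halts.

Answer: Accept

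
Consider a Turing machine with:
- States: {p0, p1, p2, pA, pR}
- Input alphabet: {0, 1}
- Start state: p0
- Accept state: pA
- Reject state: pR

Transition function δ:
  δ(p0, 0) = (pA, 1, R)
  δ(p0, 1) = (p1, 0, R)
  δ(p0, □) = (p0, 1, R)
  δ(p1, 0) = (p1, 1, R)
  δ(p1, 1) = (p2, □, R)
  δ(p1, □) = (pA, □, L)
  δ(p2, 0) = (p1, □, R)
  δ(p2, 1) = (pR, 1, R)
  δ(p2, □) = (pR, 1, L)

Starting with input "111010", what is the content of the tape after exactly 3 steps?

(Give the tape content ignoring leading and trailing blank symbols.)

Execution trace:
Initial: [p0]111010
Step 1: δ(p0, 1) = (p1, 0, R) → 0[p1]11010
Step 2: δ(p1, 1) = (p2, □, R) → 0□[p2]1010
Step 3: δ(p2, 1) = (pR, 1, R) → 0□1[pR]010

The machine reaches the reject state pR and halts.

After 3 steps, the tape (ignoring leading/trailing blanks) is: 0□1010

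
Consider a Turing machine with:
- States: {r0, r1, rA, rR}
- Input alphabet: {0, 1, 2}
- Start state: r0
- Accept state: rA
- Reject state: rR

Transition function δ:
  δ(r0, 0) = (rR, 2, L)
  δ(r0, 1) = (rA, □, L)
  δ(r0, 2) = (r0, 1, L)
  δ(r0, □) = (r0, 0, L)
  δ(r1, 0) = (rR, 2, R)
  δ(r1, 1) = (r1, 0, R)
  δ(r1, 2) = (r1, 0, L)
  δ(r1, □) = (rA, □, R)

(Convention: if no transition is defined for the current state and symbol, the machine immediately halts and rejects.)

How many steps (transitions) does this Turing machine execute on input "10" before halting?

Execution trace:
Initial: [r0]10
Step 1: δ(r0, 1) = (rA, □, L) → [rA]□□0

The machine reaches the accept state rA and halts.

The machine executed 1 step before halting.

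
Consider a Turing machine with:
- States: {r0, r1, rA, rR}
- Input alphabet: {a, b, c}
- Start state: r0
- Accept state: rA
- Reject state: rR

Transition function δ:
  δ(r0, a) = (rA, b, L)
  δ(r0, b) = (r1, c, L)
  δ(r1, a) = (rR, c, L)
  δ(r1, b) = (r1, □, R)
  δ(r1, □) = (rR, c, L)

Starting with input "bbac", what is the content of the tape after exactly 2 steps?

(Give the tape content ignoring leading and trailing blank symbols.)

Execution trace:
Initial: [r0]bbac
Step 1: δ(r0, b) = (r1, c, L) → [r1]□cbac
Step 2: δ(r1, □) = (rR, c, L) → [rR]□ccbac

The machine reaches the reject state rR and halts.

After 2 steps, the tape (ignoring leading/trailing blanks) is: ccbac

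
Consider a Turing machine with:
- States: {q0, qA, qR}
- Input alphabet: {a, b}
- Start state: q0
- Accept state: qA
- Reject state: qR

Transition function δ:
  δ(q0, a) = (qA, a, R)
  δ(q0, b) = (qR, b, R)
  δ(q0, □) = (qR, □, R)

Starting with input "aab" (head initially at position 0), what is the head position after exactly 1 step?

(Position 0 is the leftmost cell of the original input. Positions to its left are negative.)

Execution trace (head position shown):
Step 0: [q0]aab  (head at position 0)
Step 1: move right → a[qA]ab  (head at position 1)

After 1 step, the head is at position 1.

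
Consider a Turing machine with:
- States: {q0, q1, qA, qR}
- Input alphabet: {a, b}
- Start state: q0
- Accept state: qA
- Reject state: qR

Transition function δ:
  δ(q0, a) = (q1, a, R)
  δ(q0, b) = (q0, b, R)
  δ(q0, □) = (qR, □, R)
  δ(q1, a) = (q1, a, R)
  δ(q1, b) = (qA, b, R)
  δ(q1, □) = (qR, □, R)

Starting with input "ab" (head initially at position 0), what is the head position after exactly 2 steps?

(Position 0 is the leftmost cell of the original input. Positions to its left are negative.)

Execution trace (head position shown):
Step 0: [q0]ab  (head at position 0)
Step 1: move right → a[q1]b  (head at position 1)
Step 2: move right → ab[qA]□  (head at position 2)

After 2 steps, the head is at position 2.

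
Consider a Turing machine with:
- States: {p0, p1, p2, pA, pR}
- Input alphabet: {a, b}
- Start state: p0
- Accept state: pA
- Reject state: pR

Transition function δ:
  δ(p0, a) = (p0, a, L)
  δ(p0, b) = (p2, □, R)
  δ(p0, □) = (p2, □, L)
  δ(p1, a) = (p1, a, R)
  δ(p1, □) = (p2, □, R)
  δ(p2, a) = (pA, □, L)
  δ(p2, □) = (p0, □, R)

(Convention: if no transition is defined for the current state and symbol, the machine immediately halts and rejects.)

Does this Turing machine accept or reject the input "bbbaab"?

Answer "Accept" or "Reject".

Execution trace:
Initial: [p0]bbbaab
Step 1: δ(p0, b) = (p2, □, R) → □[p2]bbaab

No transition is defined for δ(p2, b). By convention the machine halts and rejects.

Answer: Reject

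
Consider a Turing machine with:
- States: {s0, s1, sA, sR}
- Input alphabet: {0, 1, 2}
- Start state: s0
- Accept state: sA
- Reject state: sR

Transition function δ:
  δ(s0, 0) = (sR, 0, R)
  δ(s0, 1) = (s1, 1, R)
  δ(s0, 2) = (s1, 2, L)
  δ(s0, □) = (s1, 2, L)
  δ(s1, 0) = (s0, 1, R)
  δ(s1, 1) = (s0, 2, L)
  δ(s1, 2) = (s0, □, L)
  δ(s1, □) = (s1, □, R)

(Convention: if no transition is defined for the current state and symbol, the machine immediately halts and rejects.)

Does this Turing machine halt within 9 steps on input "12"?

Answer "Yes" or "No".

Execution trace:
Initial: [s0]12
Step 1: δ(s0, 1) = (s1, 1, R) → 1[s1]2
Step 2: δ(s1, 2) = (s0, □, L) → [s0]1□
Step 3: δ(s0, 1) = (s1, 1, R) → 1[s1]□
Step 4: δ(s1, □) = (s1, □, R) → 1□[s1]□
Step 5: δ(s1, □) = (s1, □, R) → 1□□[s1]□
Step 6: δ(s1, □) = (s1, □, R) → 1□□□[s1]□
Step 7: δ(s1, □) = (s1, □, R) → 1□□□□[s1]□
Step 8: δ(s1, □) = (s1, □, R) → 1□□□□□[s1]□
Step 9: δ(s1, □) = (s1, □, R) → 1□□□□□□[s1]□

The machine has not reached a halting state after 9 steps.
The machine did not halt within the 9-step bound.

Answer: No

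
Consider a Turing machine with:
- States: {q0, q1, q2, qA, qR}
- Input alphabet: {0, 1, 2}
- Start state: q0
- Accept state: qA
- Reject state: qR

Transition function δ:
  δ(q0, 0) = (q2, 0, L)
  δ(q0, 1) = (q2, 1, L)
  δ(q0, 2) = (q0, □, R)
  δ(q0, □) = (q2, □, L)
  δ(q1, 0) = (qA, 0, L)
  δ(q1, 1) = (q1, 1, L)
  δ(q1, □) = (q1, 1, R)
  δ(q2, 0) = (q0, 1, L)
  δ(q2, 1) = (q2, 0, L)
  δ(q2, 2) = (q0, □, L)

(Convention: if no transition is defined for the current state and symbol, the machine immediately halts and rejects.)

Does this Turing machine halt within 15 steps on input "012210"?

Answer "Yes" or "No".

Execution trace:
Initial: [q0]012210
Step 1: δ(q0, 0) = (q2, 0, L) → [q2]□012210

No transition is defined for δ(q2, □). By convention the machine halts and rejects.
The machine halted after 1 step (within the 15-step bound).

Answer: Yes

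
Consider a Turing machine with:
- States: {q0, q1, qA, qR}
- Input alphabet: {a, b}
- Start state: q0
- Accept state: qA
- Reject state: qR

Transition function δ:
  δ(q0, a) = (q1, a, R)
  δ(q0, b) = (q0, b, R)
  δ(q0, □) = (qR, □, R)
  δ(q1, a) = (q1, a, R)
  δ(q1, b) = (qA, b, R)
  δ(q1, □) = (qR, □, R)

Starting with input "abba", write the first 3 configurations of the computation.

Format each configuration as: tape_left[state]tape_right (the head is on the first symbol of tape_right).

Transitions applied:
Step 1: δ(q0, a) = (q1, a, R)
Step 2: δ(q1, b) = (qA, b, R)

The first 3 configurations are:
[q0]abba ⊢ a[q1]bba ⊢ ab[qA]ba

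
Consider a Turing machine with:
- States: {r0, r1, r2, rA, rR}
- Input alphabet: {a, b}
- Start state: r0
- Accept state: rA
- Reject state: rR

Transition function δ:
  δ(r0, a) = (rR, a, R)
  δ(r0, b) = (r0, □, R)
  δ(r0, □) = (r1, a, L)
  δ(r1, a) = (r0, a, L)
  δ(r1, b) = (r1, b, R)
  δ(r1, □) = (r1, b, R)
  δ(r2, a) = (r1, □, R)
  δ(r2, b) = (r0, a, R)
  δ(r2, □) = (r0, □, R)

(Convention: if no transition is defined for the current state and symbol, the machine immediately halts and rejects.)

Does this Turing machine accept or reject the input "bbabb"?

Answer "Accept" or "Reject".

Execution trace:
Initial: [r0]bbabb
Step 1: δ(r0, b) = (r0, □, R) → □[r0]babb
Step 2: δ(r0, b) = (r0, □, R) → □□[r0]abb
Step 3: δ(r0, a) = (rR, a, R) → □□a[rR]bb

The machine reaches the reject state rR and halts.

Answer: Reject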